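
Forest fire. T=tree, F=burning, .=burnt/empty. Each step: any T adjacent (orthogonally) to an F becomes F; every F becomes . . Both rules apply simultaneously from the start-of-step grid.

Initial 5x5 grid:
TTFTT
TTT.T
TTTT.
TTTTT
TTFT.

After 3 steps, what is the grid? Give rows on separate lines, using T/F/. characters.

Step 1: 6 trees catch fire, 2 burn out
  TF.FT
  TTF.T
  TTTT.
  TTFTT
  TF.F.
Step 2: 7 trees catch fire, 6 burn out
  F...F
  TF..T
  TTFT.
  TF.FT
  F....
Step 3: 6 trees catch fire, 7 burn out
  .....
  F...F
  TF.F.
  F...F
  .....

.....
F...F
TF.F.
F...F
.....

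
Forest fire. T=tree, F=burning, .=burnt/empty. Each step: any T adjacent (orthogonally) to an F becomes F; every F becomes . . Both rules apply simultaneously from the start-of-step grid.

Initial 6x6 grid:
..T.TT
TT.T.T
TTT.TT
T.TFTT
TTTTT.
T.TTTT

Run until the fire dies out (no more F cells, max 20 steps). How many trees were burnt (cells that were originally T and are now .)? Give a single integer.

Step 1: +3 fires, +1 burnt (F count now 3)
Step 2: +6 fires, +3 burnt (F count now 6)
Step 3: +5 fires, +6 burnt (F count now 5)
Step 4: +5 fires, +5 burnt (F count now 5)
Step 5: +4 fires, +5 burnt (F count now 4)
Step 6: +1 fires, +4 burnt (F count now 1)
Step 7: +0 fires, +1 burnt (F count now 0)
Fire out after step 7
Initially T: 26, now '.': 34
Total burnt (originally-T cells now '.'): 24

Answer: 24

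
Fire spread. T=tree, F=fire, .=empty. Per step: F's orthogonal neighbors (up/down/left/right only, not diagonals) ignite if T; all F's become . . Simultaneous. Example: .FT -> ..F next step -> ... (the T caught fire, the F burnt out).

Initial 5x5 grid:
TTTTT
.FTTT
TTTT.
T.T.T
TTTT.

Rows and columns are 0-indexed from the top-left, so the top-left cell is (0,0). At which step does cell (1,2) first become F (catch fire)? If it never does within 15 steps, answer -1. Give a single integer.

Step 1: cell (1,2)='F' (+3 fires, +1 burnt)
  -> target ignites at step 1
Step 2: cell (1,2)='.' (+5 fires, +3 burnt)
Step 3: cell (1,2)='.' (+5 fires, +5 burnt)
Step 4: cell (1,2)='.' (+3 fires, +5 burnt)
Step 5: cell (1,2)='.' (+2 fires, +3 burnt)
Step 6: cell (1,2)='.' (+0 fires, +2 burnt)
  fire out at step 6

1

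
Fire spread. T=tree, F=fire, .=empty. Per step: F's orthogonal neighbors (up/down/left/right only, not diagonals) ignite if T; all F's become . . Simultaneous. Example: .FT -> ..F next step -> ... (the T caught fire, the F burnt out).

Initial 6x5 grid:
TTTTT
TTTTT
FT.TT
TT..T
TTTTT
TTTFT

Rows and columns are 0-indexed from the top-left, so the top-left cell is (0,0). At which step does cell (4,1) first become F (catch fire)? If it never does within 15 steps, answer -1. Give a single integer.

Step 1: cell (4,1)='T' (+6 fires, +2 burnt)
Step 2: cell (4,1)='T' (+7 fires, +6 burnt)
Step 3: cell (4,1)='F' (+5 fires, +7 burnt)
  -> target ignites at step 3
Step 4: cell (4,1)='.' (+3 fires, +5 burnt)
Step 5: cell (4,1)='.' (+3 fires, +3 burnt)
Step 6: cell (4,1)='.' (+1 fires, +3 burnt)
Step 7: cell (4,1)='.' (+0 fires, +1 burnt)
  fire out at step 7

3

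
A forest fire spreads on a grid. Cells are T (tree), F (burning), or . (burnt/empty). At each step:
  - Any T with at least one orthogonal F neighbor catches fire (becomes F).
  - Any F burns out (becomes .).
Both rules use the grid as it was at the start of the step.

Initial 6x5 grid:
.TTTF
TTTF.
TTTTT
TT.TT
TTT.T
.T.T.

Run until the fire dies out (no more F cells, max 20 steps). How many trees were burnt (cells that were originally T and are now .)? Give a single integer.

Step 1: +3 fires, +2 burnt (F count now 3)
Step 2: +5 fires, +3 burnt (F count now 5)
Step 3: +4 fires, +5 burnt (F count now 4)
Step 4: +3 fires, +4 burnt (F count now 3)
Step 5: +2 fires, +3 burnt (F count now 2)
Step 6: +3 fires, +2 burnt (F count now 3)
Step 7: +0 fires, +3 burnt (F count now 0)
Fire out after step 7
Initially T: 21, now '.': 29
Total burnt (originally-T cells now '.'): 20

Answer: 20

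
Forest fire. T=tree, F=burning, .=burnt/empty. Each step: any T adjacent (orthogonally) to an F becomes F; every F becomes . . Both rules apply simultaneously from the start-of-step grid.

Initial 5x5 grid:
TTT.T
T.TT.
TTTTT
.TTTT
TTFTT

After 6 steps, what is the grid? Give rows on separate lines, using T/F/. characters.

Step 1: 3 trees catch fire, 1 burn out
  TTT.T
  T.TT.
  TTTTT
  .TFTT
  TF.FT
Step 2: 5 trees catch fire, 3 burn out
  TTT.T
  T.TT.
  TTFTT
  .F.FT
  F...F
Step 3: 4 trees catch fire, 5 burn out
  TTT.T
  T.FT.
  TF.FT
  ....F
  .....
Step 4: 4 trees catch fire, 4 burn out
  TTF.T
  T..F.
  F...F
  .....
  .....
Step 5: 2 trees catch fire, 4 burn out
  TF..T
  F....
  .....
  .....
  .....
Step 6: 1 trees catch fire, 2 burn out
  F...T
  .....
  .....
  .....
  .....

F...T
.....
.....
.....
.....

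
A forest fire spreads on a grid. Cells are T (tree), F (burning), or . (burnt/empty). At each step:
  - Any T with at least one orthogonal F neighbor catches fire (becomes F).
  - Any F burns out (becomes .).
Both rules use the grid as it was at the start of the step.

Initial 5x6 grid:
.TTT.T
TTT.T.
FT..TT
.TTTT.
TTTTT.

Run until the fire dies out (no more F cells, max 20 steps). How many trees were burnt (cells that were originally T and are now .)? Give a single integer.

Step 1: +2 fires, +1 burnt (F count now 2)
Step 2: +2 fires, +2 burnt (F count now 2)
Step 3: +4 fires, +2 burnt (F count now 4)
Step 4: +4 fires, +4 burnt (F count now 4)
Step 5: +3 fires, +4 burnt (F count now 3)
Step 6: +2 fires, +3 burnt (F count now 2)
Step 7: +2 fires, +2 burnt (F count now 2)
Step 8: +0 fires, +2 burnt (F count now 0)
Fire out after step 8
Initially T: 20, now '.': 29
Total burnt (originally-T cells now '.'): 19

Answer: 19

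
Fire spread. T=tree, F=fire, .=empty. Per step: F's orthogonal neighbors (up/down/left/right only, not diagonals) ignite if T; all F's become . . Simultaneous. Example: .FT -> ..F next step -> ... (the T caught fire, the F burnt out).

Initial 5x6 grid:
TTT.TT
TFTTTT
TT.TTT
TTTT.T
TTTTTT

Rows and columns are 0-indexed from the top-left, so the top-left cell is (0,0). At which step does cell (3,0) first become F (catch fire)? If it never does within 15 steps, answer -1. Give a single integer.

Step 1: cell (3,0)='T' (+4 fires, +1 burnt)
Step 2: cell (3,0)='T' (+5 fires, +4 burnt)
Step 3: cell (3,0)='F' (+5 fires, +5 burnt)
  -> target ignites at step 3
Step 4: cell (3,0)='.' (+6 fires, +5 burnt)
Step 5: cell (3,0)='.' (+3 fires, +6 burnt)
Step 6: cell (3,0)='.' (+2 fires, +3 burnt)
Step 7: cell (3,0)='.' (+1 fires, +2 burnt)
Step 8: cell (3,0)='.' (+0 fires, +1 burnt)
  fire out at step 8

3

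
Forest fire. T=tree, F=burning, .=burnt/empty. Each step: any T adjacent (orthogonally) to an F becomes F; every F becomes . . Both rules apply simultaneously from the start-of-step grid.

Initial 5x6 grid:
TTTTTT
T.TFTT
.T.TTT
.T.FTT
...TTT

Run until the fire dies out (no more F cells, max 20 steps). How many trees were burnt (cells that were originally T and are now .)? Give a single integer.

Step 1: +6 fires, +2 burnt (F count now 6)
Step 2: +6 fires, +6 burnt (F count now 6)
Step 3: +4 fires, +6 burnt (F count now 4)
Step 4: +1 fires, +4 burnt (F count now 1)
Step 5: +1 fires, +1 burnt (F count now 1)
Step 6: +0 fires, +1 burnt (F count now 0)
Fire out after step 6
Initially T: 20, now '.': 28
Total burnt (originally-T cells now '.'): 18

Answer: 18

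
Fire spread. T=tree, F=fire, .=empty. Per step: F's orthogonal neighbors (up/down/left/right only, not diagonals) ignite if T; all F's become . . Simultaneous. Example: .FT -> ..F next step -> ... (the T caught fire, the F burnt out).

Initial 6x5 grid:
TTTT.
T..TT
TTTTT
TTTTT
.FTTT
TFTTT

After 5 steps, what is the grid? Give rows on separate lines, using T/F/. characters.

Step 1: 4 trees catch fire, 2 burn out
  TTTT.
  T..TT
  TTTTT
  TFTTT
  ..FTT
  F.FTT
Step 2: 5 trees catch fire, 4 burn out
  TTTT.
  T..TT
  TFTTT
  F.FTT
  ...FT
  ...FT
Step 3: 5 trees catch fire, 5 burn out
  TTTT.
  T..TT
  F.FTT
  ...FT
  ....F
  ....F
Step 4: 3 trees catch fire, 5 burn out
  TTTT.
  F..TT
  ...FT
  ....F
  .....
  .....
Step 5: 3 trees catch fire, 3 burn out
  FTTT.
  ...FT
  ....F
  .....
  .....
  .....

FTTT.
...FT
....F
.....
.....
.....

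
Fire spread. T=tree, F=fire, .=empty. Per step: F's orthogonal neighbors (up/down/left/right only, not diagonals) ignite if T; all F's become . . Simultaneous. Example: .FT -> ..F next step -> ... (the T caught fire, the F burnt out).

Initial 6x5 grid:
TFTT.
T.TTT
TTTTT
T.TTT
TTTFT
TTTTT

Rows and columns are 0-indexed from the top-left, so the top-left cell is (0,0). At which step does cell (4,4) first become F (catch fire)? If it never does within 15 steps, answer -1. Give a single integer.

Step 1: cell (4,4)='F' (+6 fires, +2 burnt)
  -> target ignites at step 1
Step 2: cell (4,4)='.' (+9 fires, +6 burnt)
Step 3: cell (4,4)='.' (+6 fires, +9 burnt)
Step 4: cell (4,4)='.' (+4 fires, +6 burnt)
Step 5: cell (4,4)='.' (+0 fires, +4 burnt)
  fire out at step 5

1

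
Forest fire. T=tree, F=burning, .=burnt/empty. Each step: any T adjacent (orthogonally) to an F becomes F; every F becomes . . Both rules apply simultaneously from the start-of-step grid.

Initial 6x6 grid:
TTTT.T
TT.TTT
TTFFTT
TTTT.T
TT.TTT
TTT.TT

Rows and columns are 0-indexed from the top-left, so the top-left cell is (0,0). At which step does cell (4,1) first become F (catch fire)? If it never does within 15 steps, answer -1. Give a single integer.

Step 1: cell (4,1)='T' (+5 fires, +2 burnt)
Step 2: cell (4,1)='T' (+7 fires, +5 burnt)
Step 3: cell (4,1)='F' (+8 fires, +7 burnt)
  -> target ignites at step 3
Step 4: cell (4,1)='.' (+6 fires, +8 burnt)
Step 5: cell (4,1)='.' (+3 fires, +6 burnt)
Step 6: cell (4,1)='.' (+0 fires, +3 burnt)
  fire out at step 6

3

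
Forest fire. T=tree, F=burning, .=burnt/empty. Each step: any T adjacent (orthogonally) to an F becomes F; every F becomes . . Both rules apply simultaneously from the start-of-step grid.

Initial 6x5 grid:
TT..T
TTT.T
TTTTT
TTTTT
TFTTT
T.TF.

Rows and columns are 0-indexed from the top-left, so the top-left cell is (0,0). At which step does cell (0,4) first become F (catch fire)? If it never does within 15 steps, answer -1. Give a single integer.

Step 1: cell (0,4)='T' (+5 fires, +2 burnt)
Step 2: cell (0,4)='T' (+6 fires, +5 burnt)
Step 3: cell (0,4)='T' (+5 fires, +6 burnt)
Step 4: cell (0,4)='T' (+4 fires, +5 burnt)
Step 5: cell (0,4)='T' (+2 fires, +4 burnt)
Step 6: cell (0,4)='F' (+1 fires, +2 burnt)
  -> target ignites at step 6
Step 7: cell (0,4)='.' (+0 fires, +1 burnt)
  fire out at step 7

6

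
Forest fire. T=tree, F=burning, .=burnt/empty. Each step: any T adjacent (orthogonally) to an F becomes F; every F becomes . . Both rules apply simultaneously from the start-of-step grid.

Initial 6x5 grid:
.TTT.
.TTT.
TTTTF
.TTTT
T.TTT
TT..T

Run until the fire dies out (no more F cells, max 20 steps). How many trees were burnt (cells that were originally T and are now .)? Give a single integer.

Answer: 18

Derivation:
Step 1: +2 fires, +1 burnt (F count now 2)
Step 2: +4 fires, +2 burnt (F count now 4)
Step 3: +6 fires, +4 burnt (F count now 6)
Step 4: +5 fires, +6 burnt (F count now 5)
Step 5: +1 fires, +5 burnt (F count now 1)
Step 6: +0 fires, +1 burnt (F count now 0)
Fire out after step 6
Initially T: 21, now '.': 27
Total burnt (originally-T cells now '.'): 18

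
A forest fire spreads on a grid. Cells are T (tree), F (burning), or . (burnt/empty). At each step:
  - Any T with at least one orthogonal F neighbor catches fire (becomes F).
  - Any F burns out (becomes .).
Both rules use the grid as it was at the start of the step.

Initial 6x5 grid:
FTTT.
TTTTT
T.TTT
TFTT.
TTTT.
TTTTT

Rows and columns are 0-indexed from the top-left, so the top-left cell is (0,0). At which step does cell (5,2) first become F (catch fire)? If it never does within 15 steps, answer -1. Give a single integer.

Step 1: cell (5,2)='T' (+5 fires, +2 burnt)
Step 2: cell (5,2)='T' (+8 fires, +5 burnt)
Step 3: cell (5,2)='F' (+6 fires, +8 burnt)
  -> target ignites at step 3
Step 4: cell (5,2)='.' (+3 fires, +6 burnt)
Step 5: cell (5,2)='.' (+2 fires, +3 burnt)
Step 6: cell (5,2)='.' (+0 fires, +2 burnt)
  fire out at step 6

3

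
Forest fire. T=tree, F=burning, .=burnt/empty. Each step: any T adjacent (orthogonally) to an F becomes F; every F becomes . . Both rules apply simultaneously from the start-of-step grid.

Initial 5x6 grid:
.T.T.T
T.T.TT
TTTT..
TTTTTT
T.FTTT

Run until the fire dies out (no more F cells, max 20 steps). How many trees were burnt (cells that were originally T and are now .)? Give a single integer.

Answer: 16

Derivation:
Step 1: +2 fires, +1 burnt (F count now 2)
Step 2: +4 fires, +2 burnt (F count now 4)
Step 3: +6 fires, +4 burnt (F count now 6)
Step 4: +3 fires, +6 burnt (F count now 3)
Step 5: +1 fires, +3 burnt (F count now 1)
Step 6: +0 fires, +1 burnt (F count now 0)
Fire out after step 6
Initially T: 21, now '.': 25
Total burnt (originally-T cells now '.'): 16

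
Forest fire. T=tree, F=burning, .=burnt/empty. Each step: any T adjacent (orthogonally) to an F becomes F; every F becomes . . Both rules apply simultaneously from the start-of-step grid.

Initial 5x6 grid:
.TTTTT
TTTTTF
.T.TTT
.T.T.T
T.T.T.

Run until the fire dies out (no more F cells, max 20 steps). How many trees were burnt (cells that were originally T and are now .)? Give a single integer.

Step 1: +3 fires, +1 burnt (F count now 3)
Step 2: +4 fires, +3 burnt (F count now 4)
Step 3: +3 fires, +4 burnt (F count now 3)
Step 4: +3 fires, +3 burnt (F count now 3)
Step 5: +3 fires, +3 burnt (F count now 3)
Step 6: +1 fires, +3 burnt (F count now 1)
Step 7: +0 fires, +1 burnt (F count now 0)
Fire out after step 7
Initially T: 20, now '.': 27
Total burnt (originally-T cells now '.'): 17

Answer: 17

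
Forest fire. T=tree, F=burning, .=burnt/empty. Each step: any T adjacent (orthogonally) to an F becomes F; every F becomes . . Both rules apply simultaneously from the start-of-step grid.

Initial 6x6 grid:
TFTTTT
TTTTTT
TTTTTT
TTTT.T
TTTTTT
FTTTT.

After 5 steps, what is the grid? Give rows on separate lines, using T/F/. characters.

Step 1: 5 trees catch fire, 2 burn out
  F.FTTT
  TFTTTT
  TTTTTT
  TTTT.T
  FTTTTT
  .FTTT.
Step 2: 7 trees catch fire, 5 burn out
  ...FTT
  F.FTTT
  TFTTTT
  FTTT.T
  .FTTTT
  ..FTT.
Step 3: 7 trees catch fire, 7 burn out
  ....FT
  ...FTT
  F.FTTT
  .FTT.T
  ..FTTT
  ...FT.
Step 4: 6 trees catch fire, 7 burn out
  .....F
  ....FT
  ...FTT
  ..FT.T
  ...FTT
  ....F.
Step 5: 4 trees catch fire, 6 burn out
  ......
  .....F
  ....FT
  ...F.T
  ....FT
  ......

......
.....F
....FT
...F.T
....FT
......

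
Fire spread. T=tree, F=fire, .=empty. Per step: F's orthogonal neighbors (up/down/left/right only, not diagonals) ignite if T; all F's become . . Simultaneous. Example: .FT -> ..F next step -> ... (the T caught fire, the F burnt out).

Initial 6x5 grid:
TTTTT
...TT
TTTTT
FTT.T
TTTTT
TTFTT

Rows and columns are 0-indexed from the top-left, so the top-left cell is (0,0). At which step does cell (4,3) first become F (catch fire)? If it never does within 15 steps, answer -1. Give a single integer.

Step 1: cell (4,3)='T' (+6 fires, +2 burnt)
Step 2: cell (4,3)='F' (+6 fires, +6 burnt)
  -> target ignites at step 2
Step 3: cell (4,3)='.' (+2 fires, +6 burnt)
Step 4: cell (4,3)='.' (+2 fires, +2 burnt)
Step 5: cell (4,3)='.' (+2 fires, +2 burnt)
Step 6: cell (4,3)='.' (+2 fires, +2 burnt)
Step 7: cell (4,3)='.' (+2 fires, +2 burnt)
Step 8: cell (4,3)='.' (+1 fires, +2 burnt)
Step 9: cell (4,3)='.' (+1 fires, +1 burnt)
Step 10: cell (4,3)='.' (+0 fires, +1 burnt)
  fire out at step 10

2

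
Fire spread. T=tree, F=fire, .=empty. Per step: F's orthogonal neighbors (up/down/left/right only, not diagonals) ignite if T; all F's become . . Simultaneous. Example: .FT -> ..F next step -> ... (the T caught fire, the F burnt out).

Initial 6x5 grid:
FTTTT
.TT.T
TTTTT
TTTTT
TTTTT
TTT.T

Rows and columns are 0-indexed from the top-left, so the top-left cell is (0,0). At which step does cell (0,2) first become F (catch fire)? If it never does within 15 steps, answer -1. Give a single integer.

Step 1: cell (0,2)='T' (+1 fires, +1 burnt)
Step 2: cell (0,2)='F' (+2 fires, +1 burnt)
  -> target ignites at step 2
Step 3: cell (0,2)='.' (+3 fires, +2 burnt)
Step 4: cell (0,2)='.' (+4 fires, +3 burnt)
Step 5: cell (0,2)='.' (+5 fires, +4 burnt)
Step 6: cell (0,2)='.' (+5 fires, +5 burnt)
Step 7: cell (0,2)='.' (+4 fires, +5 burnt)
Step 8: cell (0,2)='.' (+1 fires, +4 burnt)
Step 9: cell (0,2)='.' (+1 fires, +1 burnt)
Step 10: cell (0,2)='.' (+0 fires, +1 burnt)
  fire out at step 10

2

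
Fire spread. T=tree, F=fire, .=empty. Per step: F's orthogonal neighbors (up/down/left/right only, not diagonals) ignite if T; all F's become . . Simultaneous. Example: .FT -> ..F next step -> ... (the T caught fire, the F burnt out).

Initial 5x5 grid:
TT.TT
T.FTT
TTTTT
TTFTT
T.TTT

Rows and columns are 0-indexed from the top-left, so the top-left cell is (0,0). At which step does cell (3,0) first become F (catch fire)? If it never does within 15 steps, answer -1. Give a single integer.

Step 1: cell (3,0)='T' (+5 fires, +2 burnt)
Step 2: cell (3,0)='F' (+7 fires, +5 burnt)
  -> target ignites at step 2
Step 3: cell (3,0)='.' (+5 fires, +7 burnt)
Step 4: cell (3,0)='.' (+1 fires, +5 burnt)
Step 5: cell (3,0)='.' (+1 fires, +1 burnt)
Step 6: cell (3,0)='.' (+1 fires, +1 burnt)
Step 7: cell (3,0)='.' (+0 fires, +1 burnt)
  fire out at step 7

2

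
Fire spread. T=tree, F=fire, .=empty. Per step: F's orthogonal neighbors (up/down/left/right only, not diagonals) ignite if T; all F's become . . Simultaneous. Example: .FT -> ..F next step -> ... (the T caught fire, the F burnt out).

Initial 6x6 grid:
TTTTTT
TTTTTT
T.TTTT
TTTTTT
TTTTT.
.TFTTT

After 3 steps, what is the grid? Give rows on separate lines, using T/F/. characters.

Step 1: 3 trees catch fire, 1 burn out
  TTTTTT
  TTTTTT
  T.TTTT
  TTTTTT
  TTFTT.
  .F.FTT
Step 2: 4 trees catch fire, 3 burn out
  TTTTTT
  TTTTTT
  T.TTTT
  TTFTTT
  TF.FT.
  ....FT
Step 3: 6 trees catch fire, 4 burn out
  TTTTTT
  TTTTTT
  T.FTTT
  TF.FTT
  F...F.
  .....F

TTTTTT
TTTTTT
T.FTTT
TF.FTT
F...F.
.....F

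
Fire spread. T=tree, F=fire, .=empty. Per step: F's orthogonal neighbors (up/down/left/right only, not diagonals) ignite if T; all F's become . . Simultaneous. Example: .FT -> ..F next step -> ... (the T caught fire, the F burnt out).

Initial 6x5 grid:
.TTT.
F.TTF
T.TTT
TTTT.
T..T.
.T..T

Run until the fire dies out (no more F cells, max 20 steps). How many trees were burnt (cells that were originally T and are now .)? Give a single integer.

Step 1: +3 fires, +2 burnt (F count now 3)
Step 2: +4 fires, +3 burnt (F count now 4)
Step 3: +5 fires, +4 burnt (F count now 5)
Step 4: +3 fires, +5 burnt (F count now 3)
Step 5: +0 fires, +3 burnt (F count now 0)
Fire out after step 5
Initially T: 17, now '.': 28
Total burnt (originally-T cells now '.'): 15

Answer: 15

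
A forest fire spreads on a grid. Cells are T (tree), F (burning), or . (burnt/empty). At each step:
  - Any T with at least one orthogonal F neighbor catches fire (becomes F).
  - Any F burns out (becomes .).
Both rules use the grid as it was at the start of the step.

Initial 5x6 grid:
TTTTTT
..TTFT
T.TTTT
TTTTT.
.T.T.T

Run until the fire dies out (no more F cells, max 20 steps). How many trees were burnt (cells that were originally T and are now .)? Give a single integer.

Step 1: +4 fires, +1 burnt (F count now 4)
Step 2: +6 fires, +4 burnt (F count now 6)
Step 3: +3 fires, +6 burnt (F count now 3)
Step 4: +3 fires, +3 burnt (F count now 3)
Step 5: +2 fires, +3 burnt (F count now 2)
Step 6: +2 fires, +2 burnt (F count now 2)
Step 7: +1 fires, +2 burnt (F count now 1)
Step 8: +0 fires, +1 burnt (F count now 0)
Fire out after step 8
Initially T: 22, now '.': 29
Total burnt (originally-T cells now '.'): 21

Answer: 21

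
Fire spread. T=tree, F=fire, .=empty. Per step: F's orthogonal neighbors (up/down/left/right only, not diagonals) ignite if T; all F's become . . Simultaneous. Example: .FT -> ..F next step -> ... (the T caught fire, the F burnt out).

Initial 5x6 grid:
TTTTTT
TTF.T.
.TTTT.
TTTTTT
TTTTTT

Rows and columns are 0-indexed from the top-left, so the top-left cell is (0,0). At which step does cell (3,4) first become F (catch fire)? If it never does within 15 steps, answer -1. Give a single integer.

Step 1: cell (3,4)='T' (+3 fires, +1 burnt)
Step 2: cell (3,4)='T' (+6 fires, +3 burnt)
Step 3: cell (3,4)='T' (+6 fires, +6 burnt)
Step 4: cell (3,4)='F' (+6 fires, +6 burnt)
  -> target ignites at step 4
Step 5: cell (3,4)='.' (+3 fires, +6 burnt)
Step 6: cell (3,4)='.' (+1 fires, +3 burnt)
Step 7: cell (3,4)='.' (+0 fires, +1 burnt)
  fire out at step 7

4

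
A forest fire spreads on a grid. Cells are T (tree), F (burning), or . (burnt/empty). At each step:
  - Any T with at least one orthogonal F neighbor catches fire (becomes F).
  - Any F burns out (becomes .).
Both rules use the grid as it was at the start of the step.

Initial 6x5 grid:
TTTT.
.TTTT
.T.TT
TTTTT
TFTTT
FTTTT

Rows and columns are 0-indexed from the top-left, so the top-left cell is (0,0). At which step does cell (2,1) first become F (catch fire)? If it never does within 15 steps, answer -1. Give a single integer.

Step 1: cell (2,1)='T' (+4 fires, +2 burnt)
Step 2: cell (2,1)='F' (+5 fires, +4 burnt)
  -> target ignites at step 2
Step 3: cell (2,1)='.' (+4 fires, +5 burnt)
Step 4: cell (2,1)='.' (+5 fires, +4 burnt)
Step 5: cell (2,1)='.' (+4 fires, +5 burnt)
Step 6: cell (2,1)='.' (+2 fires, +4 burnt)
Step 7: cell (2,1)='.' (+0 fires, +2 burnt)
  fire out at step 7

2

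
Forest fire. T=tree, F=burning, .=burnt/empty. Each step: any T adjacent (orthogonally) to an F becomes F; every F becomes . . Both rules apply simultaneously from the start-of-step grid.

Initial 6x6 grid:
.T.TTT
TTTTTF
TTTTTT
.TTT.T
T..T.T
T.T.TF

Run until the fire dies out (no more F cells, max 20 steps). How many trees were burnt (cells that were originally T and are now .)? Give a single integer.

Answer: 22

Derivation:
Step 1: +5 fires, +2 burnt (F count now 5)
Step 2: +4 fires, +5 burnt (F count now 4)
Step 3: +3 fires, +4 burnt (F count now 3)
Step 4: +3 fires, +3 burnt (F count now 3)
Step 5: +5 fires, +3 burnt (F count now 5)
Step 6: +2 fires, +5 burnt (F count now 2)
Step 7: +0 fires, +2 burnt (F count now 0)
Fire out after step 7
Initially T: 25, now '.': 33
Total burnt (originally-T cells now '.'): 22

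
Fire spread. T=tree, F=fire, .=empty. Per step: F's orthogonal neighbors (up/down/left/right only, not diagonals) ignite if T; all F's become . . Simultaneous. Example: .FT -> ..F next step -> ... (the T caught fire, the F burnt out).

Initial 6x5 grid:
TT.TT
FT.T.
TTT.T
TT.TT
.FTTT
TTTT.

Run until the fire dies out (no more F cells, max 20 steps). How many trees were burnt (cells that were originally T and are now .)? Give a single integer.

Answer: 18

Derivation:
Step 1: +6 fires, +2 burnt (F count now 6)
Step 2: +6 fires, +6 burnt (F count now 6)
Step 3: +4 fires, +6 burnt (F count now 4)
Step 4: +1 fires, +4 burnt (F count now 1)
Step 5: +1 fires, +1 burnt (F count now 1)
Step 6: +0 fires, +1 burnt (F count now 0)
Fire out after step 6
Initially T: 21, now '.': 27
Total burnt (originally-T cells now '.'): 18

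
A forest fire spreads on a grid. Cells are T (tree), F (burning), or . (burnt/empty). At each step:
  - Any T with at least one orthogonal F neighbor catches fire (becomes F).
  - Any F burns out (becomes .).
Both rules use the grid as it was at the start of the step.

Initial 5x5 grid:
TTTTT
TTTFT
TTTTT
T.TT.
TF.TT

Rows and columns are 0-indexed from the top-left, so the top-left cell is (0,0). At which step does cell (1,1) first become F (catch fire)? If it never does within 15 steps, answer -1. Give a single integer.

Step 1: cell (1,1)='T' (+5 fires, +2 burnt)
Step 2: cell (1,1)='F' (+7 fires, +5 burnt)
  -> target ignites at step 2
Step 3: cell (1,1)='.' (+6 fires, +7 burnt)
Step 4: cell (1,1)='.' (+2 fires, +6 burnt)
Step 5: cell (1,1)='.' (+0 fires, +2 burnt)
  fire out at step 5

2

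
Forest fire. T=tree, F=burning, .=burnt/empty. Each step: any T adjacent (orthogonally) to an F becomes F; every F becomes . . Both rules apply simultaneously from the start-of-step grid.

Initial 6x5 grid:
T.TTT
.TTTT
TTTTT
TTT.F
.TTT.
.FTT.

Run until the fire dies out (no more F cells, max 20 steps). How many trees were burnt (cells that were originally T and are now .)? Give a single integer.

Step 1: +3 fires, +2 burnt (F count now 3)
Step 2: +5 fires, +3 burnt (F count now 5)
Step 3: +7 fires, +5 burnt (F count now 7)
Step 4: +4 fires, +7 burnt (F count now 4)
Step 5: +1 fires, +4 burnt (F count now 1)
Step 6: +0 fires, +1 burnt (F count now 0)
Fire out after step 6
Initially T: 21, now '.': 29
Total burnt (originally-T cells now '.'): 20

Answer: 20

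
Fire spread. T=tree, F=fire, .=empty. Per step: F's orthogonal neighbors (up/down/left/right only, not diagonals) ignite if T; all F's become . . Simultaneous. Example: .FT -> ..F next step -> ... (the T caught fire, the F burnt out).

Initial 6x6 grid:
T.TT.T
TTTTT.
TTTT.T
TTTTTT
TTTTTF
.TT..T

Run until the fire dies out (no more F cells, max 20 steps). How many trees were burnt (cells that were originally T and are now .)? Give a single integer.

Answer: 27

Derivation:
Step 1: +3 fires, +1 burnt (F count now 3)
Step 2: +3 fires, +3 burnt (F count now 3)
Step 3: +2 fires, +3 burnt (F count now 2)
Step 4: +4 fires, +2 burnt (F count now 4)
Step 5: +5 fires, +4 burnt (F count now 5)
Step 6: +5 fires, +5 burnt (F count now 5)
Step 7: +3 fires, +5 burnt (F count now 3)
Step 8: +1 fires, +3 burnt (F count now 1)
Step 9: +1 fires, +1 burnt (F count now 1)
Step 10: +0 fires, +1 burnt (F count now 0)
Fire out after step 10
Initially T: 28, now '.': 35
Total burnt (originally-T cells now '.'): 27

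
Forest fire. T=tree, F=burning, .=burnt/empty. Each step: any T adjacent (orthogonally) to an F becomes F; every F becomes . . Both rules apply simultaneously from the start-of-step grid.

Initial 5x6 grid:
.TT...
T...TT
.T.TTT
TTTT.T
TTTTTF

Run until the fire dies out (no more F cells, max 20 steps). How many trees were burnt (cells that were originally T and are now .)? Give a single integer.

Step 1: +2 fires, +1 burnt (F count now 2)
Step 2: +2 fires, +2 burnt (F count now 2)
Step 3: +4 fires, +2 burnt (F count now 4)
Step 4: +4 fires, +4 burnt (F count now 4)
Step 5: +2 fires, +4 burnt (F count now 2)
Step 6: +2 fires, +2 burnt (F count now 2)
Step 7: +0 fires, +2 burnt (F count now 0)
Fire out after step 7
Initially T: 19, now '.': 27
Total burnt (originally-T cells now '.'): 16

Answer: 16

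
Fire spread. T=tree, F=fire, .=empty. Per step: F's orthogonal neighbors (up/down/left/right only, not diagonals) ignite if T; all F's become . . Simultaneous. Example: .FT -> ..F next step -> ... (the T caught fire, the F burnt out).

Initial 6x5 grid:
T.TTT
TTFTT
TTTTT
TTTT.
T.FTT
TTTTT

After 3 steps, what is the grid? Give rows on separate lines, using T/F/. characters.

Step 1: 7 trees catch fire, 2 burn out
  T.FTT
  TF.FT
  TTFTT
  TTFT.
  T..FT
  TTFTT
Step 2: 10 trees catch fire, 7 burn out
  T..FT
  F...F
  TF.FT
  TF.F.
  T...F
  TF.FT
Step 3: 7 trees catch fire, 10 burn out
  F...F
  .....
  F...F
  F....
  T....
  F...F

F...F
.....
F...F
F....
T....
F...F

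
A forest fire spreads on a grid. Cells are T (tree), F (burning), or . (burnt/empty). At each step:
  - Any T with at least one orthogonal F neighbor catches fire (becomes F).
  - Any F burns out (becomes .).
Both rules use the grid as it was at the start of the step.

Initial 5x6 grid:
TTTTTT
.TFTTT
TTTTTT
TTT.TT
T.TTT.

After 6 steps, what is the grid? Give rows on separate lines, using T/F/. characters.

Step 1: 4 trees catch fire, 1 burn out
  TTFTTT
  .F.FTT
  TTFTTT
  TTT.TT
  T.TTT.
Step 2: 6 trees catch fire, 4 burn out
  TF.FTT
  ....FT
  TF.FTT
  TTF.TT
  T.TTT.
Step 3: 7 trees catch fire, 6 burn out
  F...FT
  .....F
  F...FT
  TF..TT
  T.FTT.
Step 4: 5 trees catch fire, 7 burn out
  .....F
  ......
  .....F
  F...FT
  T..FT.
Step 5: 3 trees catch fire, 5 burn out
  ......
  ......
  ......
  .....F
  F...F.
Step 6: 0 trees catch fire, 3 burn out
  ......
  ......
  ......
  ......
  ......

......
......
......
......
......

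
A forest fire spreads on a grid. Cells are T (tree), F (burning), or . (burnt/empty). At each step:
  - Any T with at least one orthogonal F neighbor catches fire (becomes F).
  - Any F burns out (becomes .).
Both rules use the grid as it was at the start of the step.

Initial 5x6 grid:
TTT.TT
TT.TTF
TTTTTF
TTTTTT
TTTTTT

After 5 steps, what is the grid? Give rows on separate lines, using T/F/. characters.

Step 1: 4 trees catch fire, 2 burn out
  TTT.TF
  TT.TF.
  TTTTF.
  TTTTTF
  TTTTTT
Step 2: 5 trees catch fire, 4 burn out
  TTT.F.
  TT.F..
  TTTF..
  TTTTF.
  TTTTTF
Step 3: 3 trees catch fire, 5 burn out
  TTT...
  TT....
  TTF...
  TTTF..
  TTTTF.
Step 4: 3 trees catch fire, 3 burn out
  TTT...
  TT....
  TF....
  TTF...
  TTTF..
Step 5: 4 trees catch fire, 3 burn out
  TTT...
  TF....
  F.....
  TF....
  TTF...

TTT...
TF....
F.....
TF....
TTF...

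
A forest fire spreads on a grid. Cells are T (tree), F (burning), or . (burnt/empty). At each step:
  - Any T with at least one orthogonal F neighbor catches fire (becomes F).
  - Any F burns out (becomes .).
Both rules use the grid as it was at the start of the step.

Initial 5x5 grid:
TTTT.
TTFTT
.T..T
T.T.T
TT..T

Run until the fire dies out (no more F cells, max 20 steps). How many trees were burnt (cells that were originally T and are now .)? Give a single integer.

Answer: 12

Derivation:
Step 1: +3 fires, +1 burnt (F count now 3)
Step 2: +5 fires, +3 burnt (F count now 5)
Step 3: +2 fires, +5 burnt (F count now 2)
Step 4: +1 fires, +2 burnt (F count now 1)
Step 5: +1 fires, +1 burnt (F count now 1)
Step 6: +0 fires, +1 burnt (F count now 0)
Fire out after step 6
Initially T: 16, now '.': 21
Total burnt (originally-T cells now '.'): 12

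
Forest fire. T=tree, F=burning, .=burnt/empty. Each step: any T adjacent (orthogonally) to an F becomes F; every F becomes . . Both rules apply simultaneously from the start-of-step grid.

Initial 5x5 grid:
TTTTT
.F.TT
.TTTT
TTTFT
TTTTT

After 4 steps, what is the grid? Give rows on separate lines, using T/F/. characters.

Step 1: 6 trees catch fire, 2 burn out
  TFTTT
  ...TT
  .FTFT
  TTF.F
  TTTFT
Step 2: 8 trees catch fire, 6 burn out
  F.FTT
  ...FT
  ..F.F
  TF...
  TTF.F
Step 3: 4 trees catch fire, 8 burn out
  ...FT
  ....F
  .....
  F....
  TF...
Step 4: 2 trees catch fire, 4 burn out
  ....F
  .....
  .....
  .....
  F....

....F
.....
.....
.....
F....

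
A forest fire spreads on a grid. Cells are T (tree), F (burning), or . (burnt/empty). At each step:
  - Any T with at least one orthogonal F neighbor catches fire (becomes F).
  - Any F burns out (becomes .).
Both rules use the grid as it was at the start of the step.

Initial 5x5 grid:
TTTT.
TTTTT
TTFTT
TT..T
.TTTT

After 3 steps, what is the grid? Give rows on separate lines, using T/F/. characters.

Step 1: 3 trees catch fire, 1 burn out
  TTTT.
  TTFTT
  TF.FT
  TT..T
  .TTTT
Step 2: 6 trees catch fire, 3 burn out
  TTFT.
  TF.FT
  F...F
  TF..T
  .TTTT
Step 3: 7 trees catch fire, 6 burn out
  TF.F.
  F...F
  .....
  F...F
  .FTTT

TF.F.
F...F
.....
F...F
.FTTT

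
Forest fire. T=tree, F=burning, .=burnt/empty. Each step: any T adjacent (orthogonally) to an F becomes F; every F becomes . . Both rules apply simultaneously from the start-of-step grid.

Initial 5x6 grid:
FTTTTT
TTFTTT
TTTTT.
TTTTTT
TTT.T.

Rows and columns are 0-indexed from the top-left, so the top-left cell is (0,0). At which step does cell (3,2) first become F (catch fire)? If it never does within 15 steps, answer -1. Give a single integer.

Step 1: cell (3,2)='T' (+6 fires, +2 burnt)
Step 2: cell (3,2)='F' (+6 fires, +6 burnt)
  -> target ignites at step 2
Step 3: cell (3,2)='.' (+7 fires, +6 burnt)
Step 4: cell (3,2)='.' (+4 fires, +7 burnt)
Step 5: cell (3,2)='.' (+2 fires, +4 burnt)
Step 6: cell (3,2)='.' (+0 fires, +2 burnt)
  fire out at step 6

2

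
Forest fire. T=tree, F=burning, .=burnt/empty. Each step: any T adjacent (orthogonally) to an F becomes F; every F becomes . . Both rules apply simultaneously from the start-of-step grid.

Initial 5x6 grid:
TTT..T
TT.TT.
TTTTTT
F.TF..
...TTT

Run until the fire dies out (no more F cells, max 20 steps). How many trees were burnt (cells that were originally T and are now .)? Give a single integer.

Answer: 17

Derivation:
Step 1: +4 fires, +2 burnt (F count now 4)
Step 2: +6 fires, +4 burnt (F count now 6)
Step 3: +5 fires, +6 burnt (F count now 5)
Step 4: +1 fires, +5 burnt (F count now 1)
Step 5: +1 fires, +1 burnt (F count now 1)
Step 6: +0 fires, +1 burnt (F count now 0)
Fire out after step 6
Initially T: 18, now '.': 29
Total burnt (originally-T cells now '.'): 17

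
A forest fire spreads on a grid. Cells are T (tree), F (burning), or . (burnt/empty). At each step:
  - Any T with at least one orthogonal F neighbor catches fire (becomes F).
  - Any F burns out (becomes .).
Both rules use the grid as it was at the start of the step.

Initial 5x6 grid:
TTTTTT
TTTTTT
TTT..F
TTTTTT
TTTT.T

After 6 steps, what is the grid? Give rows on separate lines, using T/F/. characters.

Step 1: 2 trees catch fire, 1 burn out
  TTTTTT
  TTTTTF
  TTT...
  TTTTTF
  TTTT.T
Step 2: 4 trees catch fire, 2 burn out
  TTTTTF
  TTTTF.
  TTT...
  TTTTF.
  TTTT.F
Step 3: 3 trees catch fire, 4 burn out
  TTTTF.
  TTTF..
  TTT...
  TTTF..
  TTTT..
Step 4: 4 trees catch fire, 3 burn out
  TTTF..
  TTF...
  TTT...
  TTF...
  TTTF..
Step 5: 5 trees catch fire, 4 burn out
  TTF...
  TF....
  TTF...
  TF....
  TTF...
Step 6: 5 trees catch fire, 5 burn out
  TF....
  F.....
  TF....
  F.....
  TF....

TF....
F.....
TF....
F.....
TF....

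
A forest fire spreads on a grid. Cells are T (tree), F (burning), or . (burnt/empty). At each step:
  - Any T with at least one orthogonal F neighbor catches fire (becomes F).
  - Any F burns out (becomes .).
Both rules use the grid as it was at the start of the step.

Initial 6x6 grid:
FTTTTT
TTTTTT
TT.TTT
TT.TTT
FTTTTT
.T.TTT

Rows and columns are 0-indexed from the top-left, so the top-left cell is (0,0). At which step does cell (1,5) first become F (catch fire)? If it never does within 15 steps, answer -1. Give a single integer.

Step 1: cell (1,5)='T' (+4 fires, +2 burnt)
Step 2: cell (1,5)='T' (+6 fires, +4 burnt)
Step 3: cell (1,5)='T' (+4 fires, +6 burnt)
Step 4: cell (1,5)='T' (+5 fires, +4 burnt)
Step 5: cell (1,5)='T' (+6 fires, +5 burnt)
Step 6: cell (1,5)='F' (+4 fires, +6 burnt)
  -> target ignites at step 6
Step 7: cell (1,5)='.' (+1 fires, +4 burnt)
Step 8: cell (1,5)='.' (+0 fires, +1 burnt)
  fire out at step 8

6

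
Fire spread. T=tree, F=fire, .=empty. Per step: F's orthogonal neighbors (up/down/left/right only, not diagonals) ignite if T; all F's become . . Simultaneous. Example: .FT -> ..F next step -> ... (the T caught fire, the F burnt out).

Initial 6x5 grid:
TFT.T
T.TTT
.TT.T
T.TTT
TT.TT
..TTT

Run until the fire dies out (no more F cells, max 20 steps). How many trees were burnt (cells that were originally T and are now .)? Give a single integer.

Answer: 18

Derivation:
Step 1: +2 fires, +1 burnt (F count now 2)
Step 2: +2 fires, +2 burnt (F count now 2)
Step 3: +2 fires, +2 burnt (F count now 2)
Step 4: +3 fires, +2 burnt (F count now 3)
Step 5: +3 fires, +3 burnt (F count now 3)
Step 6: +2 fires, +3 burnt (F count now 2)
Step 7: +2 fires, +2 burnt (F count now 2)
Step 8: +2 fires, +2 burnt (F count now 2)
Step 9: +0 fires, +2 burnt (F count now 0)
Fire out after step 9
Initially T: 21, now '.': 27
Total burnt (originally-T cells now '.'): 18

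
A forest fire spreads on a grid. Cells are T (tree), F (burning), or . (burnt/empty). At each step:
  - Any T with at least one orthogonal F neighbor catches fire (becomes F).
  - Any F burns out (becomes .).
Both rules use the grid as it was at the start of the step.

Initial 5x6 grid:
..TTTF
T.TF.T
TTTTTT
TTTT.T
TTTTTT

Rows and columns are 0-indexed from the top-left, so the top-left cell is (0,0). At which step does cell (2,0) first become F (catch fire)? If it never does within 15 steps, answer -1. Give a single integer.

Step 1: cell (2,0)='T' (+5 fires, +2 burnt)
Step 2: cell (2,0)='T' (+5 fires, +5 burnt)
Step 3: cell (2,0)='T' (+4 fires, +5 burnt)
Step 4: cell (2,0)='F' (+5 fires, +4 burnt)
  -> target ignites at step 4
Step 5: cell (2,0)='.' (+3 fires, +5 burnt)
Step 6: cell (2,0)='.' (+1 fires, +3 burnt)
Step 7: cell (2,0)='.' (+0 fires, +1 burnt)
  fire out at step 7

4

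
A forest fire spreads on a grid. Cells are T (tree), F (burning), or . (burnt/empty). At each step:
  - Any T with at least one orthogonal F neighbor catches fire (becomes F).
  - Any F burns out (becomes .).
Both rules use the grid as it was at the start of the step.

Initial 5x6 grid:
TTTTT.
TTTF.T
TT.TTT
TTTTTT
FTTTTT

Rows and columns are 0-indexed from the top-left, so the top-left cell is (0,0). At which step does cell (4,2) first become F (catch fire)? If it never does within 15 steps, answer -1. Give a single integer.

Step 1: cell (4,2)='T' (+5 fires, +2 burnt)
Step 2: cell (4,2)='F' (+8 fires, +5 burnt)
  -> target ignites at step 2
Step 3: cell (4,2)='.' (+7 fires, +8 burnt)
Step 4: cell (4,2)='.' (+4 fires, +7 burnt)
Step 5: cell (4,2)='.' (+1 fires, +4 burnt)
Step 6: cell (4,2)='.' (+0 fires, +1 burnt)
  fire out at step 6

2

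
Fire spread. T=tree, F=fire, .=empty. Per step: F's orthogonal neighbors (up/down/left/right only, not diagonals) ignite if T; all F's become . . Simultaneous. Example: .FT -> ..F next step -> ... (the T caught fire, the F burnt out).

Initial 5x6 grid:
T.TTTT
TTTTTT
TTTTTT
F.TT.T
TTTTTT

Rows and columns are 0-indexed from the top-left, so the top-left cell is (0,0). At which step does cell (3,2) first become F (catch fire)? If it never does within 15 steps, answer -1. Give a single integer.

Step 1: cell (3,2)='T' (+2 fires, +1 burnt)
Step 2: cell (3,2)='T' (+3 fires, +2 burnt)
Step 3: cell (3,2)='T' (+4 fires, +3 burnt)
Step 4: cell (3,2)='F' (+4 fires, +4 burnt)
  -> target ignites at step 4
Step 5: cell (3,2)='.' (+5 fires, +4 burnt)
Step 6: cell (3,2)='.' (+4 fires, +5 burnt)
Step 7: cell (3,2)='.' (+3 fires, +4 burnt)
Step 8: cell (3,2)='.' (+1 fires, +3 burnt)
Step 9: cell (3,2)='.' (+0 fires, +1 burnt)
  fire out at step 9

4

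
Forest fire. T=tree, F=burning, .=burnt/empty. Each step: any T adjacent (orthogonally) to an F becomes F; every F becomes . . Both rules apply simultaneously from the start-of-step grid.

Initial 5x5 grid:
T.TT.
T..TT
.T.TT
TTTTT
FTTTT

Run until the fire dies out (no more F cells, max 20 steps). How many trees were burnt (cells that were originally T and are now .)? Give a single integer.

Answer: 16

Derivation:
Step 1: +2 fires, +1 burnt (F count now 2)
Step 2: +2 fires, +2 burnt (F count now 2)
Step 3: +3 fires, +2 burnt (F count now 3)
Step 4: +2 fires, +3 burnt (F count now 2)
Step 5: +2 fires, +2 burnt (F count now 2)
Step 6: +2 fires, +2 burnt (F count now 2)
Step 7: +2 fires, +2 burnt (F count now 2)
Step 8: +1 fires, +2 burnt (F count now 1)
Step 9: +0 fires, +1 burnt (F count now 0)
Fire out after step 9
Initially T: 18, now '.': 23
Total burnt (originally-T cells now '.'): 16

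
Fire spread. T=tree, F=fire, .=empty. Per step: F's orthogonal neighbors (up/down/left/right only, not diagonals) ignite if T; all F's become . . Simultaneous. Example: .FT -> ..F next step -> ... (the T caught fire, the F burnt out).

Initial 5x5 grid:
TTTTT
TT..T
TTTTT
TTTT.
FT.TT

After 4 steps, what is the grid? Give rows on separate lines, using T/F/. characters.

Step 1: 2 trees catch fire, 1 burn out
  TTTTT
  TT..T
  TTTTT
  FTTT.
  .F.TT
Step 2: 2 trees catch fire, 2 burn out
  TTTTT
  TT..T
  FTTTT
  .FTT.
  ...TT
Step 3: 3 trees catch fire, 2 burn out
  TTTTT
  FT..T
  .FTTT
  ..FT.
  ...TT
Step 4: 4 trees catch fire, 3 burn out
  FTTTT
  .F..T
  ..FTT
  ...F.
  ...TT

FTTTT
.F..T
..FTT
...F.
...TT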